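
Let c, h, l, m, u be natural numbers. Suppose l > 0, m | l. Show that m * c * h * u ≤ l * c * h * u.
m | l and l > 0, so m ≤ l. Then m * c ≤ l * c. Then m * c * h ≤ l * c * h. Then m * c * h * u ≤ l * c * h * u.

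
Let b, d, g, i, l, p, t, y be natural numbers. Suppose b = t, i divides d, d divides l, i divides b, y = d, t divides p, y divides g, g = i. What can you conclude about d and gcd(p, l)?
d divides gcd(p, l)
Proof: From g = i and y divides g, y divides i. y = d, so d divides i. i divides d, so i = d. Since b = t and i divides b, i divides t. t divides p, so i divides p. i = d, so d divides p. Since d divides l, d divides gcd(p, l).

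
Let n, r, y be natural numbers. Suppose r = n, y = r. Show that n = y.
Since y = r and r = n, y = n. Then n = y.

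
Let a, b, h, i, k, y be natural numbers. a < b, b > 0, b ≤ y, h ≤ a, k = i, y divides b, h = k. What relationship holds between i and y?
i < y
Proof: Since h = k and k = i, h = i. Since y divides b and b > 0, y ≤ b. Since b ≤ y, b = y. h ≤ a and a < b, hence h < b. Since b = y, h < y. h = i, so i < y.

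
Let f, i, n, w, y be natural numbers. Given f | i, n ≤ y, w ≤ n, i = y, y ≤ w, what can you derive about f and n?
f | n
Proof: y ≤ w and w ≤ n, therefore y ≤ n. Because n ≤ y, y = n. Since i = y, i = n. f | i, so f | n.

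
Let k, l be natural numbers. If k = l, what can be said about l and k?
l = k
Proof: From k = l, by symmetry, l = k.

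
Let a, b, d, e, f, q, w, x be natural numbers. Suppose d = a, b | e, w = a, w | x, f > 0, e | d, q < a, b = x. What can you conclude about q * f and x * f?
q * f < x * f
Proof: Since w = a and w | x, a | x. Because b = x and b | e, x | e. Because d = a and e | d, e | a. x | e, so x | a. a | x, so a = x. q < a, so q < x. Since f > 0, q * f < x * f.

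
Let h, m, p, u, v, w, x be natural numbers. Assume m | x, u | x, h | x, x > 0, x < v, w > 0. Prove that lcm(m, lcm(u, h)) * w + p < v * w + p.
Because u | x and h | x, lcm(u, h) | x. m | x, so lcm(m, lcm(u, h)) | x. Since x > 0, lcm(m, lcm(u, h)) ≤ x. x < v, so lcm(m, lcm(u, h)) < v. w > 0, so lcm(m, lcm(u, h)) * w < v * w. Then lcm(m, lcm(u, h)) * w + p < v * w + p.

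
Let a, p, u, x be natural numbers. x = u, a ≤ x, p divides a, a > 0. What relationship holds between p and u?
p ≤ u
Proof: p divides a and a > 0, therefore p ≤ a. x = u and a ≤ x, so a ≤ u. p ≤ a, so p ≤ u.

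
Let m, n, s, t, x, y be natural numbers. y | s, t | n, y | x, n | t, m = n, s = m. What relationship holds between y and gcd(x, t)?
y | gcd(x, t)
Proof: Since s = m and m = n, s = n. Since n | t and t | n, n = t. s = n, so s = t. Since y | s, y | t. Because y | x, y | gcd(x, t).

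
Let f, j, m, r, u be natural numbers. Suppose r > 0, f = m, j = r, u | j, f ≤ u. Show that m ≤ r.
f = m and f ≤ u, hence m ≤ u. From j = r and u | j, u | r. From r > 0, u ≤ r. m ≤ u, so m ≤ r.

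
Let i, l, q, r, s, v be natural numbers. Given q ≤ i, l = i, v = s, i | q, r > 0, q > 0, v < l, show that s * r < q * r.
i | q and q > 0, so i ≤ q. q ≤ i, so i = q. Since l = i, l = q. Since v = s and v < l, s < l. Since l = q, s < q. r > 0, so s * r < q * r.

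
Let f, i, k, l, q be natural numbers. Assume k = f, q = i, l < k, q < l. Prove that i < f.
q = i and q < l, hence i < l. k = f and l < k, therefore l < f. Since i < l, i < f.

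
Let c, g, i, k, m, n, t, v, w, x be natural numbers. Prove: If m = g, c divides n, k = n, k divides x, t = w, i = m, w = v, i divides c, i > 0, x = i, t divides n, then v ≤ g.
i = m and m = g, so i = g. x = i and k divides x, so k divides i. Since k = n, n divides i. i divides c and c divides n, hence i divides n. Since n divides i, n = i. From t = w and t divides n, w divides n. n = i, so w divides i. w = v, so v divides i. Because i > 0, v ≤ i. i = g, so v ≤ g.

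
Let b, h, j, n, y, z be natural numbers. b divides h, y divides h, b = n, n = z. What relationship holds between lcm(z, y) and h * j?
lcm(z, y) divides h * j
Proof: b = n and n = z, thus b = z. Since b divides h, z divides h. From y divides h, lcm(z, y) divides h. Then lcm(z, y) divides h * j.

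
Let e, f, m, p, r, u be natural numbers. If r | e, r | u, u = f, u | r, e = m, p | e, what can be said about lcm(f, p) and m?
lcm(f, p) | m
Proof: r | u and u | r, so r = u. From u = f, r = f. Since r | e, f | e. p | e, so lcm(f, p) | e. e = m, so lcm(f, p) | m.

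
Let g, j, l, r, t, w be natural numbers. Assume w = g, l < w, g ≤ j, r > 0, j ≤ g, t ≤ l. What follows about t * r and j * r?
t * r < j * r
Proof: From g ≤ j and j ≤ g, g = j. Since w = g, w = j. t ≤ l and l < w, hence t < w. w = j, so t < j. Since r > 0, t * r < j * r.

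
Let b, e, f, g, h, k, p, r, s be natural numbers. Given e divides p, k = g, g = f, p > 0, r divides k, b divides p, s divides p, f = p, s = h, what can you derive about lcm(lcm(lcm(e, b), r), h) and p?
lcm(lcm(lcm(e, b), r), h) ≤ p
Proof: e divides p and b divides p, therefore lcm(e, b) divides p. k = g and g = f, therefore k = f. Since f = p, k = p. r divides k, so r divides p. lcm(e, b) divides p, so lcm(lcm(e, b), r) divides p. From s = h and s divides p, h divides p. From lcm(lcm(e, b), r) divides p, lcm(lcm(lcm(e, b), r), h) divides p. Because p > 0, lcm(lcm(lcm(e, b), r), h) ≤ p.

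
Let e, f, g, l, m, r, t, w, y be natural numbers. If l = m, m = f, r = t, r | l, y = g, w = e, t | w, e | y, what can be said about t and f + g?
t | f + g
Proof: l = m and m = f, thus l = f. r = t and r | l, thus t | l. From l = f, t | f. Because w = e and t | w, t | e. Since e | y, t | y. Since y = g, t | g. Since t | f, t | f + g.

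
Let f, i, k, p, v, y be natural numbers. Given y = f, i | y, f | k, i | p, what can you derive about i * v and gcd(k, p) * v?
i * v | gcd(k, p) * v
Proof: y = f and i | y, therefore i | f. From f | k, i | k. i | p, so i | gcd(k, p). Then i * v | gcd(k, p) * v.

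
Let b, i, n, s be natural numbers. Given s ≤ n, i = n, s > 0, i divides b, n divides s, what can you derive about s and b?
s divides b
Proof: From n divides s and s > 0, n ≤ s. s ≤ n, so n = s. Since i = n, i = s. Since i divides b, s divides b.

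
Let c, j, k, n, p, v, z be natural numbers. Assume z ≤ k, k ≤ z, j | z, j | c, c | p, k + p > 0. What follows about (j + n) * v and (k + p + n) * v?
(j + n) * v ≤ (k + p + n) * v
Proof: z ≤ k and k ≤ z, therefore z = k. j | z, so j | k. Because j | c and c | p, j | p. j | k, so j | k + p. k + p > 0, so j ≤ k + p. Then j + n ≤ k + p + n. Then (j + n) * v ≤ (k + p + n) * v.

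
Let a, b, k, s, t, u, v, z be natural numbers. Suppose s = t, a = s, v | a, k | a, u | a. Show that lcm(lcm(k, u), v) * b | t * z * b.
k | a and u | a, so lcm(k, u) | a. Since v | a, lcm(lcm(k, u), v) | a. a = s, so lcm(lcm(k, u), v) | s. From s = t, lcm(lcm(k, u), v) | t. Then lcm(lcm(k, u), v) | t * z. Then lcm(lcm(k, u), v) * b | t * z * b.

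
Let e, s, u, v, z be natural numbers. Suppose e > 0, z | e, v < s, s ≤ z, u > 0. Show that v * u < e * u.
Since z | e and e > 0, z ≤ e. Since s ≤ z, s ≤ e. Since v < s, v < e. Since u > 0, v * u < e * u.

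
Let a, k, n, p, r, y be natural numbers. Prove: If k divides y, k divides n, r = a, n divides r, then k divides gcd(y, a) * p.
Since k divides n and n divides r, k divides r. From r = a, k divides a. k divides y, so k divides gcd(y, a). Then k divides gcd(y, a) * p.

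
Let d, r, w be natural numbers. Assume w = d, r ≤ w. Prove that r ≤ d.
From w = d and r ≤ w, by substitution, r ≤ d.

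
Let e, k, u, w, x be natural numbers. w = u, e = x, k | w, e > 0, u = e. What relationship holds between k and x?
k ≤ x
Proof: From w = u and u = e, w = e. Since k | w, k | e. e > 0, so k ≤ e. Since e = x, k ≤ x.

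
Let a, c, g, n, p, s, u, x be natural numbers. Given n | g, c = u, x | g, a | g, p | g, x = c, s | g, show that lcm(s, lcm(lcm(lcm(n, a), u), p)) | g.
n | g and a | g, hence lcm(n, a) | g. Since x = c and x | g, c | g. c = u, so u | g. lcm(n, a) | g, so lcm(lcm(n, a), u) | g. p | g, so lcm(lcm(lcm(n, a), u), p) | g. s | g, so lcm(s, lcm(lcm(lcm(n, a), u), p)) | g.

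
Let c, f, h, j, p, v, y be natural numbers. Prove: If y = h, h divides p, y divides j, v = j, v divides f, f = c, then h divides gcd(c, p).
Since v = j and v divides f, j divides f. Since y divides j, y divides f. Since y = h, h divides f. f = c, so h divides c. Because h divides p, h divides gcd(c, p).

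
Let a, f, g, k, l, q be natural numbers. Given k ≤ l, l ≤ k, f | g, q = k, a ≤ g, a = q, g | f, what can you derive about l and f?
l ≤ f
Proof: g | f and f | g, so g = f. a = q and q = k, hence a = k. Since k ≤ l and l ≤ k, k = l. Because a = k, a = l. Since a ≤ g, l ≤ g. g = f, so l ≤ f.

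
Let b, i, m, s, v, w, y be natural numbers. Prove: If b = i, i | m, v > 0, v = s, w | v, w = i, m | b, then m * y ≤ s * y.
Since b = i and m | b, m | i. i | m, so i = m. Because w = i and w | v, i | v. Since v > 0, i ≤ v. i = m, so m ≤ v. From v = s, m ≤ s. Then m * y ≤ s * y.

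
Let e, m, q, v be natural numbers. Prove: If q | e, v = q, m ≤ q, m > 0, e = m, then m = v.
Because e = m and q | e, q | m. Since m > 0, q ≤ m. m ≤ q, so q = m. Since v = q, v = m. Then m = v.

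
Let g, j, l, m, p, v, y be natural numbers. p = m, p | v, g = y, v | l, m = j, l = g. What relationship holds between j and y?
j | y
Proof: From p = m and m = j, p = j. p | v and v | l, hence p | l. l = g, so p | g. Since g = y, p | y. Since p = j, j | y.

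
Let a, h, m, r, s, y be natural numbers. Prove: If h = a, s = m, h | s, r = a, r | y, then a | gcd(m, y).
s = m and h | s, hence h | m. Since h = a, a | m. From r = a and r | y, a | y. From a | m, a | gcd(m, y).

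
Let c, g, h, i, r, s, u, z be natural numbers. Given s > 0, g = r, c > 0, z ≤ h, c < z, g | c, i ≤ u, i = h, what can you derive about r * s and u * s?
r * s < u * s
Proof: g = r and g | c, so r | c. c > 0, so r ≤ c. c < z, so r < z. z ≤ h, so r < h. i = h and i ≤ u, therefore h ≤ u. From r < h, r < u. Since s > 0, r * s < u * s.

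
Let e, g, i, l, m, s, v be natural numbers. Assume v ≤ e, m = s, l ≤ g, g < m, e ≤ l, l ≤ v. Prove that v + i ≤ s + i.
Since v ≤ e and e ≤ l, v ≤ l. Since l ≤ v, l = v. l ≤ g and g < m, so l < m. m = s, so l < s. Since l = v, v < s. Then v + i < s + i. Then v + i ≤ s + i.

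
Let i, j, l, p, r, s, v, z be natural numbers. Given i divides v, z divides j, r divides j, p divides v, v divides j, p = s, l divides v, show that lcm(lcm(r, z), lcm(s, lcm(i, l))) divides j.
r divides j and z divides j, therefore lcm(r, z) divides j. p = s and p divides v, therefore s divides v. i divides v and l divides v, thus lcm(i, l) divides v. s divides v, so lcm(s, lcm(i, l)) divides v. v divides j, so lcm(s, lcm(i, l)) divides j. lcm(r, z) divides j, so lcm(lcm(r, z), lcm(s, lcm(i, l))) divides j.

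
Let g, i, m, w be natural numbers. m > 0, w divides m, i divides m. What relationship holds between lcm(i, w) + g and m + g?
lcm(i, w) + g ≤ m + g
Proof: i divides m and w divides m, hence lcm(i, w) divides m. m > 0, so lcm(i, w) ≤ m. Then lcm(i, w) + g ≤ m + g.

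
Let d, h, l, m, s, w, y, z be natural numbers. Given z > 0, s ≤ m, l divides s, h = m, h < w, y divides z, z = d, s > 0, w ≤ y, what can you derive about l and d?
l < d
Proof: From l divides s and s > 0, l ≤ s. s ≤ m, so l ≤ m. h < w and w ≤ y, thus h < y. Since h = m, m < y. l ≤ m, so l < y. y divides z and z > 0, hence y ≤ z. Since z = d, y ≤ d. l < y, so l < d.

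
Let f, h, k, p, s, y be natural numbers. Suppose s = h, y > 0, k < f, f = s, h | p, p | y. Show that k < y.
f = s and s = h, so f = h. k < f, so k < h. h | p and p | y, so h | y. y > 0, so h ≤ y. k < h, so k < y.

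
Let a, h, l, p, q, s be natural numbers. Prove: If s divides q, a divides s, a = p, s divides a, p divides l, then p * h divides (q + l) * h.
s divides a and a divides s, so s = a. Because a = p, s = p. s divides q, so p divides q. p divides l, so p divides q + l. Then p * h divides (q + l) * h.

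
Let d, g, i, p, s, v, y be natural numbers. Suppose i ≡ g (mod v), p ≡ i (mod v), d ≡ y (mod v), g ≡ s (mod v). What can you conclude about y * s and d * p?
y * s ≡ d * p (mod v)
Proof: p ≡ i (mod v) and i ≡ g (mod v), therefore p ≡ g (mod v). Since g ≡ s (mod v), p ≡ s (mod v). Since d ≡ y (mod v), by multiplying congruences, d * p ≡ y * s (mod v). Then y * s ≡ d * p (mod v).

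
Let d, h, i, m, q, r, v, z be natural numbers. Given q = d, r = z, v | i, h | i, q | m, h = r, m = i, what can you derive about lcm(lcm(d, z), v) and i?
lcm(lcm(d, z), v) | i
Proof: From q = d and q | m, d | m. m = i, so d | i. h = r and r = z, therefore h = z. h | i, so z | i. Since d | i, lcm(d, z) | i. v | i, so lcm(lcm(d, z), v) | i.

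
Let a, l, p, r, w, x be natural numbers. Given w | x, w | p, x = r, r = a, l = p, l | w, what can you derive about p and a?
p | a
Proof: Since x = r and r = a, x = a. From l = p and l | w, p | w. w | p, so w = p. w | x, so p | x. x = a, so p | a.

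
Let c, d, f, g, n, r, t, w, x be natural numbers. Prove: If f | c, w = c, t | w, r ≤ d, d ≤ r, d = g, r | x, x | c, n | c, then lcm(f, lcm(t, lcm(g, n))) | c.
From w = c and t | w, t | c. Since r ≤ d and d ≤ r, r = d. d = g, so r = g. r | x and x | c, thus r | c. Since r = g, g | c. Since n | c, lcm(g, n) | c. Since t | c, lcm(t, lcm(g, n)) | c. Since f | c, lcm(f, lcm(t, lcm(g, n))) | c.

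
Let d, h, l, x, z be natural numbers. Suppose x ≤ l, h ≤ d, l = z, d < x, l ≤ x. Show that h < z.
Since x ≤ l and l ≤ x, x = l. Since l = z, x = z. Since d < x, d < z. Since h ≤ d, h < z.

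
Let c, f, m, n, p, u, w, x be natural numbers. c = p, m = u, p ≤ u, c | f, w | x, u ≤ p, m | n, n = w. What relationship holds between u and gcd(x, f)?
u | gcd(x, f)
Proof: From n = w and m | n, m | w. m = u, so u | w. Since w | x, u | x. Since p ≤ u and u ≤ p, p = u. Since c = p, c = u. c | f, so u | f. Since u | x, u | gcd(x, f).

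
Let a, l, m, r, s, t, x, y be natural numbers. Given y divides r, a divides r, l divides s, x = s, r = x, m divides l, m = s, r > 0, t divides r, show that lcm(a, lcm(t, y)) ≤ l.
r = x and x = s, therefore r = s. Because m = s and m divides l, s divides l. Since l divides s, s = l. r = s, so r = l. t divides r and y divides r, thus lcm(t, y) divides r. a divides r, so lcm(a, lcm(t, y)) divides r. r > 0, so lcm(a, lcm(t, y)) ≤ r. Since r = l, lcm(a, lcm(t, y)) ≤ l.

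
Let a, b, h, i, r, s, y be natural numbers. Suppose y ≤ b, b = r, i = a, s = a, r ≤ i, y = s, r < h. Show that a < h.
Since i = a and r ≤ i, r ≤ a. Because y = s and s = a, y = a. b = r and y ≤ b, thus y ≤ r. y = a, so a ≤ r. Since r ≤ a, r = a. Since r < h, a < h.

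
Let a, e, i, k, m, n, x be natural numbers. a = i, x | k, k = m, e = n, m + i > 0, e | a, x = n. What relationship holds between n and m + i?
n ≤ m + i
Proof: k = m and x | k, thus x | m. x = n, so n | m. Because e = n and e | a, n | a. Since a = i, n | i. Since n | m, n | m + i. m + i > 0, so n ≤ m + i.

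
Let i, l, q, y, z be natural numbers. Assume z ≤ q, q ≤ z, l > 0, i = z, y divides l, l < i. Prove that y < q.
z ≤ q and q ≤ z, hence z = q. Since i = z, i = q. y divides l and l > 0, so y ≤ l. l < i, so y < i. i = q, so y < q.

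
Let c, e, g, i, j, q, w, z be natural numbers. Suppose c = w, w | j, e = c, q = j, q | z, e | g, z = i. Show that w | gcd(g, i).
Because e = c and c = w, e = w. e | g, so w | g. Because q = j and q | z, j | z. z = i, so j | i. Since w | j, w | i. Because w | g, w | gcd(g, i).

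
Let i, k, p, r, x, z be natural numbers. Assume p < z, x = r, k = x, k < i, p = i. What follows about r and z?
r < z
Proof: k = x and x = r, therefore k = r. k < i, so r < i. p = i and p < z, hence i < z. r < i, so r < z.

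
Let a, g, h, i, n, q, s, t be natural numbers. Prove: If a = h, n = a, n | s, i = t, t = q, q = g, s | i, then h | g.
From i = t and t = q, i = q. Since q = g, i = g. s | i, so s | g. n | s, so n | g. Since n = a, a | g. a = h, so h | g.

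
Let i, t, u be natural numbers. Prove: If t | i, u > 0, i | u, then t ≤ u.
Because t | i and i | u, t | u. Because u > 0, t ≤ u.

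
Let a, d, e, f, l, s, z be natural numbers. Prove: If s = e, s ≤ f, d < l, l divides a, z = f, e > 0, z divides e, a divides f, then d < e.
From z = f and z divides e, f divides e. Since e > 0, f ≤ e. From s = e and s ≤ f, e ≤ f. f ≤ e, so f = e. l divides a and a divides f, therefore l divides f. f = e, so l divides e. e > 0, so l ≤ e. Since d < l, d < e.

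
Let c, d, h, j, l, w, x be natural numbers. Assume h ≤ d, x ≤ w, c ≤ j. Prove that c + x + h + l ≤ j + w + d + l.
x ≤ w and h ≤ d, so x + h ≤ w + d. Then x + h + l ≤ w + d + l. From c ≤ j, c + x + h + l ≤ j + w + d + l.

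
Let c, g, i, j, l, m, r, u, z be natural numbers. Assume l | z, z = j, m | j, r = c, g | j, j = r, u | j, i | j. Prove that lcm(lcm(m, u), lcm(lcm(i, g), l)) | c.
From j = r and r = c, j = c. From m | j and u | j, lcm(m, u) | j. Since i | j and g | j, lcm(i, g) | j. z = j and l | z, hence l | j. Since lcm(i, g) | j, lcm(lcm(i, g), l) | j. Since lcm(m, u) | j, lcm(lcm(m, u), lcm(lcm(i, g), l)) | j. Since j = c, lcm(lcm(m, u), lcm(lcm(i, g), l)) | c.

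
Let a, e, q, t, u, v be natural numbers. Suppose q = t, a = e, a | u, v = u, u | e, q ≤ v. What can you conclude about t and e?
t ≤ e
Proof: a = e and a | u, therefore e | u. Because u | e, u = e. Because v = u and q ≤ v, q ≤ u. q = t, so t ≤ u. Since u = e, t ≤ e.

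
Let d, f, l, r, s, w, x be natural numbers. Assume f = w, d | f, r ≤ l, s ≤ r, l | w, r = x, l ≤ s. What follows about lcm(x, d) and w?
lcm(x, d) | w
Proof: Since l ≤ s and s ≤ r, l ≤ r. Because r ≤ l, l = r. Since l | w, r | w. Since r = x, x | w. From f = w and d | f, d | w. x | w, so lcm(x, d) | w.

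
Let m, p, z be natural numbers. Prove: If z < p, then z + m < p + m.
z < p. By adding to both sides, z + m < p + m.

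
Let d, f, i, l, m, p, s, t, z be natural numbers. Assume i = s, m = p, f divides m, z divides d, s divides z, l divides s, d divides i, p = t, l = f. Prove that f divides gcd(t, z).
From m = p and p = t, m = t. Since f divides m, f divides t. Since z divides d and d divides i, z divides i. Since i = s, z divides s. Since s divides z, s = z. From l = f and l divides s, f divides s. Since s = z, f divides z. Since f divides t, f divides gcd(t, z).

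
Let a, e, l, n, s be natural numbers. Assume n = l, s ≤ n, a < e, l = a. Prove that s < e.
n = l and l = a, therefore n = a. Since s ≤ n, s ≤ a. Since a < e, s < e.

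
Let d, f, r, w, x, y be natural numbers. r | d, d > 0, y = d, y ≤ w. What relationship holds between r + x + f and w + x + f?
r + x + f ≤ w + x + f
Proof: Since r | d and d > 0, r ≤ d. y = d and y ≤ w, therefore d ≤ w. From r ≤ d, r ≤ w. Then r + x ≤ w + x. Then r + x + f ≤ w + x + f.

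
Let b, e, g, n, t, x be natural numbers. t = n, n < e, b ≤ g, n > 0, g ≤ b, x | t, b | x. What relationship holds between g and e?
g < e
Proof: b ≤ g and g ≤ b, thus b = g. Since b | x, g | x. t = n and x | t, thus x | n. Since g | x, g | n. Since n > 0, g ≤ n. n < e, so g < e.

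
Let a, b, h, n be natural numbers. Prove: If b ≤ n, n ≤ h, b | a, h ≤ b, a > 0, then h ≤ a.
From b ≤ n and n ≤ h, b ≤ h. h ≤ b, so b = h. From b | a and a > 0, b ≤ a. Since b = h, h ≤ a.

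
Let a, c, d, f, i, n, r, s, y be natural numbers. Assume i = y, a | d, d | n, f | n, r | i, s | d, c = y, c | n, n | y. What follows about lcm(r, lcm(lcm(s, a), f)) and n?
lcm(r, lcm(lcm(s, a), f)) | n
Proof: Because c = y and c | n, y | n. From n | y, y = n. i = y, so i = n. Since r | i, r | n. From s | d and a | d, lcm(s, a) | d. From d | n, lcm(s, a) | n. f | n, so lcm(lcm(s, a), f) | n. r | n, so lcm(r, lcm(lcm(s, a), f)) | n.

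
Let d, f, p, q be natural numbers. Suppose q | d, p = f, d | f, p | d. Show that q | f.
p = f and p | d, thus f | d. d | f, so d = f. q | d, so q | f.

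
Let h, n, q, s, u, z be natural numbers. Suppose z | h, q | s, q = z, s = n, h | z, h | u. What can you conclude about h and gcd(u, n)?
h | gcd(u, n)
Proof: From z | h and h | z, z = h. Since q = z, q = h. s = n and q | s, hence q | n. Since q = h, h | n. From h | u, h | gcd(u, n).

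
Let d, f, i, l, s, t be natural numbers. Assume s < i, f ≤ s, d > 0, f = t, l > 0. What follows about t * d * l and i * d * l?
t * d * l < i * d * l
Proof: Since f = t and f ≤ s, t ≤ s. Because s < i, t < i. Since d > 0, by multiplying by a positive, t * d < i * d. Using l > 0 and multiplying by a positive, t * d * l < i * d * l.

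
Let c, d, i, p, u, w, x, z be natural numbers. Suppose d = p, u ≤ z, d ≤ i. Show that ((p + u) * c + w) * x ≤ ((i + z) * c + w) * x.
From d = p and d ≤ i, p ≤ i. Since u ≤ z, p + u ≤ i + z. By multiplying by a non-negative, (p + u) * c ≤ (i + z) * c. Then (p + u) * c + w ≤ (i + z) * c + w. By multiplying by a non-negative, ((p + u) * c + w) * x ≤ ((i + z) * c + w) * x.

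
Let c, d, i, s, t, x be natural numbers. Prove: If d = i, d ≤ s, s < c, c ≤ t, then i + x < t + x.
d = i and d ≤ s, therefore i ≤ s. Since s < c and c ≤ t, s < t. i ≤ s, so i < t. Then i + x < t + x.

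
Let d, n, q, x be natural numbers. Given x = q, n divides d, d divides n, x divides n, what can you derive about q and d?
q divides d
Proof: From n divides d and d divides n, n = d. Since x divides n, x divides d. Since x = q, q divides d.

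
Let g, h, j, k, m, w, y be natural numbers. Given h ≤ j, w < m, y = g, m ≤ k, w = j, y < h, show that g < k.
y < h and h ≤ j, thus y < j. y = g, so g < j. w < m and m ≤ k, therefore w < k. Since w = j, j < k. Because g < j, g < k.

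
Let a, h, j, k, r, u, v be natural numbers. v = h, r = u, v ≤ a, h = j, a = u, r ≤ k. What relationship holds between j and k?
j ≤ k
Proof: Because v = h and h = j, v = j. a = u and v ≤ a, thus v ≤ u. v = j, so j ≤ u. r = u and r ≤ k, so u ≤ k. Since j ≤ u, j ≤ k.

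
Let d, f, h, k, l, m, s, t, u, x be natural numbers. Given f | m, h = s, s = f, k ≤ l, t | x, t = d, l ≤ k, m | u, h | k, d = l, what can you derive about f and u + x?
f | u + x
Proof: f | m and m | u, so f | u. From h = s and s = f, h = f. Because k ≤ l and l ≤ k, k = l. Since h | k, h | l. Because t = d and t | x, d | x. d = l, so l | x. h | l, so h | x. h = f, so f | x. f | u, so f | u + x.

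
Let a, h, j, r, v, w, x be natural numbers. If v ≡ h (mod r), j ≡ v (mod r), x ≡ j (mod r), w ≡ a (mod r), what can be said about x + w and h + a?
x + w ≡ h + a (mod r)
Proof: From x ≡ j (mod r) and j ≡ v (mod r), x ≡ v (mod r). Since v ≡ h (mod r), x ≡ h (mod r). w ≡ a (mod r), so x + w ≡ h + a (mod r).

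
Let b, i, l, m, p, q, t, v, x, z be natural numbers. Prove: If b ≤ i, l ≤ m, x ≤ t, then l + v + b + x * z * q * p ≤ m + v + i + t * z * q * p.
Because l ≤ m, l + v ≤ m + v. From b ≤ i, l + v + b ≤ m + v + i. x ≤ t. By multiplying by a non-negative, x * z ≤ t * z. By multiplying by a non-negative, x * z * q ≤ t * z * q. By multiplying by a non-negative, x * z * q * p ≤ t * z * q * p. From l + v + b ≤ m + v + i, l + v + b + x * z * q * p ≤ m + v + i + t * z * q * p.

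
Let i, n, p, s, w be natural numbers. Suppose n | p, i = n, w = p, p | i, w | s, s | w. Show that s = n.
s | w and w | s, so s = w. w = p, so s = p. i = n and p | i, therefore p | n. Since n | p, p = n. s = p, so s = n.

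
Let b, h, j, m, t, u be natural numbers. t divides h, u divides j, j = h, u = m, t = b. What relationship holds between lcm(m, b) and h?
lcm(m, b) divides h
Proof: Since u = m and u divides j, m divides j. Since j = h, m divides h. Because t = b and t divides h, b divides h. From m divides h, lcm(m, b) divides h.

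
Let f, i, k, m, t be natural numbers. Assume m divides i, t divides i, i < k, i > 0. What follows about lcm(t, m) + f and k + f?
lcm(t, m) + f < k + f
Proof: t divides i and m divides i, thus lcm(t, m) divides i. i > 0, so lcm(t, m) ≤ i. Since i < k, lcm(t, m) < k. Then lcm(t, m) + f < k + f.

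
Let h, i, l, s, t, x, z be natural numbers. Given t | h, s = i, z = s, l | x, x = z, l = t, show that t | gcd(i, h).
From x = z and z = s, x = s. From l | x, l | s. Because l = t, t | s. From s = i, t | i. Since t | h, t | gcd(i, h).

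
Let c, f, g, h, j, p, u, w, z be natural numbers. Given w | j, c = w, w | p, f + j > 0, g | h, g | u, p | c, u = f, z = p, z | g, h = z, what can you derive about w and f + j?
w ≤ f + j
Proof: c = w and p | c, so p | w. w | p, so p = w. h = z and g | h, hence g | z. Since z | g, g = z. Since z = p, g = p. g | u, so p | u. Since p = w, w | u. Since u = f, w | f. Since w | j, w | f + j. f + j > 0, so w ≤ f + j.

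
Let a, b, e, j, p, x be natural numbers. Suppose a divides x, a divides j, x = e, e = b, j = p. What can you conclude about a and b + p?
a divides b + p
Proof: Because x = e and e = b, x = b. Since a divides x, a divides b. j = p and a divides j, therefore a divides p. a divides b, so a divides b + p.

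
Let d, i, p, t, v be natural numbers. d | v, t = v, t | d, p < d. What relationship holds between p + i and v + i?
p + i < v + i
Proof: From t = v and t | d, v | d. Since d | v, d = v. From p < d, p < v. Then p + i < v + i.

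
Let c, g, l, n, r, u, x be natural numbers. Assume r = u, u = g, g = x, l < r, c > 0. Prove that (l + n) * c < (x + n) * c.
u = g and g = x, therefore u = x. r = u, so r = x. l < r, so l < x. Then l + n < x + n. Since c > 0, (l + n) * c < (x + n) * c.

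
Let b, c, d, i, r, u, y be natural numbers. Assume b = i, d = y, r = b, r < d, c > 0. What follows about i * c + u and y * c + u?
i * c + u < y * c + u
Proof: r = b and r < d, so b < d. Since d = y, b < y. Since b = i, i < y. Since c > 0, i * c < y * c. Then i * c + u < y * c + u.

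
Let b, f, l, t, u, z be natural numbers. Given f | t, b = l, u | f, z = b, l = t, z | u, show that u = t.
u | f and f | t, thus u | t. b = l and l = t, hence b = t. z = b and z | u, thus b | u. Since b = t, t | u. u | t, so u = t.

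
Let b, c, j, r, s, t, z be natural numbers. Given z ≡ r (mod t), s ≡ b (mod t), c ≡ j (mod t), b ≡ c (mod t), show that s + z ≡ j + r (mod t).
s ≡ b (mod t) and b ≡ c (mod t), therefore s ≡ c (mod t). Since c ≡ j (mod t), s ≡ j (mod t). Because z ≡ r (mod t), s + z ≡ j + r (mod t).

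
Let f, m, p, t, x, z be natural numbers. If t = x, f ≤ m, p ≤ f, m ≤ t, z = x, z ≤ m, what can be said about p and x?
p ≤ x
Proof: t = x and m ≤ t, so m ≤ x. z = x and z ≤ m, so x ≤ m. m ≤ x, so m = x. Since p ≤ f and f ≤ m, p ≤ m. m = x, so p ≤ x.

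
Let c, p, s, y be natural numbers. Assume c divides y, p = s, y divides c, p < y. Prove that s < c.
y divides c and c divides y, thus y = c. From p = s and p < y, s < y. Since y = c, s < c.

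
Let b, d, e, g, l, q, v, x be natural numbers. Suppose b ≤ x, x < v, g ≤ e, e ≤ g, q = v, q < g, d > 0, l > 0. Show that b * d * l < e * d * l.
b ≤ x and x < v, therefore b < v. g ≤ e and e ≤ g, hence g = e. From q = v and q < g, v < g. g = e, so v < e. Since b < v, b < e. d > 0, so b * d < e * d. l > 0, so b * d * l < e * d * l.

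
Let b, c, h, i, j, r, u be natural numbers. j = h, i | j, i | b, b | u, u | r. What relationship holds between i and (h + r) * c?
i | (h + r) * c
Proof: j = h and i | j, thus i | h. i | b and b | u, hence i | u. Since u | r, i | r. From i | h, i | h + r. Then i | (h + r) * c.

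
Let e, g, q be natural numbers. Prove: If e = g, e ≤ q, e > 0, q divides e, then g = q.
Since q divides e and e > 0, q ≤ e. e ≤ q, so q = e. Because e = g, q = g. Then g = q.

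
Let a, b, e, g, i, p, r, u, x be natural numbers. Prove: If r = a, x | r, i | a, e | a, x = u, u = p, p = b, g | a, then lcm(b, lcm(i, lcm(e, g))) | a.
u = p and p = b, hence u = b. x = u and x | r, thus u | r. r = a, so u | a. u = b, so b | a. e | a and g | a, hence lcm(e, g) | a. i | a, so lcm(i, lcm(e, g)) | a. b | a, so lcm(b, lcm(i, lcm(e, g))) | a.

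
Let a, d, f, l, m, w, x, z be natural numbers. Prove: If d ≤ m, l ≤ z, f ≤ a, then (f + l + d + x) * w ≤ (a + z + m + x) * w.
Because l ≤ z and d ≤ m, l + d ≤ z + m. Then l + d + x ≤ z + m + x. Since f ≤ a, f + l + d + x ≤ a + z + m + x. By multiplying by a non-negative, (f + l + d + x) * w ≤ (a + z + m + x) * w.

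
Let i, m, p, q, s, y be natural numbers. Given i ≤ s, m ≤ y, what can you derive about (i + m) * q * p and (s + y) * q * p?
(i + m) * q * p ≤ (s + y) * q * p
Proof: From i ≤ s and m ≤ y, i + m ≤ s + y. Then (i + m) * q ≤ (s + y) * q. Then (i + m) * q * p ≤ (s + y) * q * p.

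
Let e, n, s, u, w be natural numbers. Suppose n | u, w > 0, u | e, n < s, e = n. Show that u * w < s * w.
e = n and u | e, therefore u | n. n | u, so n = u. From n < s, u < s. Since w > 0, u * w < s * w.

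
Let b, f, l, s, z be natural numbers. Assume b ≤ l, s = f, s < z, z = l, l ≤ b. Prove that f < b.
l ≤ b and b ≤ l, therefore l = b. z = l, so z = b. s = f and s < z, so f < z. z = b, so f < b.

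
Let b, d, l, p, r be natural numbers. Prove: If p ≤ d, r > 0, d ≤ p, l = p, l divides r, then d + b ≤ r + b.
Because p ≤ d and d ≤ p, p = d. l = p, so l = d. Since l divides r and r > 0, l ≤ r. l = d, so d ≤ r. Then d + b ≤ r + b.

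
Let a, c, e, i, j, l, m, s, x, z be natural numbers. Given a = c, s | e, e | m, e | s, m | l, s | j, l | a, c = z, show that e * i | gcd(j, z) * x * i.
s | e and e | s, hence s = e. Since s | j, e | j. Because a = c and c = z, a = z. m | l and l | a, so m | a. a = z, so m | z. e | m, so e | z. e | j, so e | gcd(j, z). Then e | gcd(j, z) * x. Then e * i | gcd(j, z) * x * i.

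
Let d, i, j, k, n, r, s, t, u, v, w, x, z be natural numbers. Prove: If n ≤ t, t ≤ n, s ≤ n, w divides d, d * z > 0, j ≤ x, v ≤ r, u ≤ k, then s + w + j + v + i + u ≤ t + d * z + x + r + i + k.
n ≤ t and t ≤ n, therefore n = t. From s ≤ n, s ≤ t. w divides d, hence w divides d * z. From d * z > 0, w ≤ d * z. j ≤ x, so w + j ≤ d * z + x. v ≤ r, so v + i ≤ r + i. Since w + j ≤ d * z + x, w + j + v + i ≤ d * z + x + r + i. From s ≤ t, s + w + j + v + i ≤ t + d * z + x + r + i. Since u ≤ k, s + w + j + v + i + u ≤ t + d * z + x + r + i + k.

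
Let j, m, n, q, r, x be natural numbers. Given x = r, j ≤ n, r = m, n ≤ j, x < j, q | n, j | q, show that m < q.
n ≤ j and j ≤ n, therefore n = j. Since q | n, q | j. Since j | q, j = q. x = r and r = m, thus x = m. x < j, so m < j. Since j = q, m < q.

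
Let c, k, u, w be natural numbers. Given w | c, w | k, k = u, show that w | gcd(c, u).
Because k = u and w | k, w | u. w | c, so w | gcd(c, u).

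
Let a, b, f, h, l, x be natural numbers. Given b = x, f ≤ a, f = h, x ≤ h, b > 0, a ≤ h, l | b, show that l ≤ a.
f = h and f ≤ a, so h ≤ a. Since a ≤ h, h = a. l | b and b > 0, so l ≤ b. Since b = x, l ≤ x. Because x ≤ h, l ≤ h. h = a, so l ≤ a.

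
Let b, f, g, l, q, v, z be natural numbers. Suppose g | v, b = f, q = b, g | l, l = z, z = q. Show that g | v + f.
Since q = b and b = f, q = f. Because l = z and g | l, g | z. Since z = q, g | q. Since q = f, g | f. Since g | v, g | v + f.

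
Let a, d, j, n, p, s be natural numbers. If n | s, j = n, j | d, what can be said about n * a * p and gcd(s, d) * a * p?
n * a * p | gcd(s, d) * a * p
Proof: Since j = n and j | d, n | d. From n | s, n | gcd(s, d). Then n * a | gcd(s, d) * a. Then n * a * p | gcd(s, d) * a * p.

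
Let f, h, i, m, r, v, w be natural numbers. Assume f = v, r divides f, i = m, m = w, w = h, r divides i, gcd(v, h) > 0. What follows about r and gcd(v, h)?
r ≤ gcd(v, h)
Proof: From f = v and r divides f, r divides v. i = m and m = w, thus i = w. w = h, so i = h. r divides i, so r divides h. Since r divides v, r divides gcd(v, h). gcd(v, h) > 0, so r ≤ gcd(v, h).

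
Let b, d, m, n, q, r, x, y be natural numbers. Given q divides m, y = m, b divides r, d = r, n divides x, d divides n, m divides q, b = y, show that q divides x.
Since m divides q and q divides m, m = q. From y = m, y = q. b = y and b divides r, thus y divides r. d = r and d divides n, thus r divides n. Because y divides r, y divides n. n divides x, so y divides x. Because y = q, q divides x.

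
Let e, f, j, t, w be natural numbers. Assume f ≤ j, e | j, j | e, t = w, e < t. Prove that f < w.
e | j and j | e, so e = j. t = w and e < t, hence e < w. e = j, so j < w. Since f ≤ j, f < w.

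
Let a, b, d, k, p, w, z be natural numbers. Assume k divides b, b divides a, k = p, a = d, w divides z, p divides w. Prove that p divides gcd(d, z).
Since k = p and k divides b, p divides b. b divides a, so p divides a. a = d, so p divides d. Because p divides w and w divides z, p divides z. Since p divides d, p divides gcd(d, z).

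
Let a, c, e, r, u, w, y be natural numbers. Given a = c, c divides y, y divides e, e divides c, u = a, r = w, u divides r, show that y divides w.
y divides e and e divides c, so y divides c. Since c divides y, c = y. a = c, so a = y. Because r = w and u divides r, u divides w. u = a, so a divides w. a = y, so y divides w.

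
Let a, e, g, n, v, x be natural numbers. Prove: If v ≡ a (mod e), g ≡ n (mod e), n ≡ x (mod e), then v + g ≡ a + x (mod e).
From g ≡ n (mod e) and n ≡ x (mod e), g ≡ x (mod e). Since v ≡ a (mod e), v + g ≡ a + x (mod e).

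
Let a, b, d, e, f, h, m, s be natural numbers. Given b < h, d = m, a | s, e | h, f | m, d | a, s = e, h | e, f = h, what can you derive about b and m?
b < m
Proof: Since f = h and f | m, h | m. e | h and h | e, hence e = h. d = m and d | a, thus m | a. Since s = e and a | s, a | e. Since m | a, m | e. Since e = h, m | h. Since h | m, h = m. From b < h, b < m.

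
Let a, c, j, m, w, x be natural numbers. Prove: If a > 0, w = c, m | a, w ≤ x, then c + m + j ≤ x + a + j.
w = c and w ≤ x, so c ≤ x. m | a and a > 0, thus m ≤ a. Since c ≤ x, c + m ≤ x + a. Then c + m + j ≤ x + a + j.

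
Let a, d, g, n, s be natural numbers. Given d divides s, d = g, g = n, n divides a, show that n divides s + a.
d = g and g = n, so d = n. d divides s, so n divides s. n divides a, so n divides s + a.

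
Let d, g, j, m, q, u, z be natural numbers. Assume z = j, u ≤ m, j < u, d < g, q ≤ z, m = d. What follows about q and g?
q < g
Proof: z = j and q ≤ z, hence q ≤ j. j < u and u ≤ m, so j < m. Since q ≤ j, q < m. Since m = d, q < d. Since d < g, q < g.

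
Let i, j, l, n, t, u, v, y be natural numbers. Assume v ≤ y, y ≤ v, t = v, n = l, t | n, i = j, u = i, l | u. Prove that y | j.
v ≤ y and y ≤ v, thus v = y. Since n = l and t | n, t | l. t = v, so v | l. From u = i and l | u, l | i. Since i = j, l | j. v | l, so v | j. v = y, so y | j.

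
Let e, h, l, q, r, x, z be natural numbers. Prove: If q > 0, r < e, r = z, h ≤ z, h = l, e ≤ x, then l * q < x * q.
Since h = l and h ≤ z, l ≤ z. Since r = z and r < e, z < e. Since e ≤ x, z < x. l ≤ z, so l < x. Because q > 0, by multiplying by a positive, l * q < x * q.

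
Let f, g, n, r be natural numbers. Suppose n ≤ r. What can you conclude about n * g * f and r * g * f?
n * g * f ≤ r * g * f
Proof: n ≤ r. By multiplying by a non-negative, n * g ≤ r * g. By multiplying by a non-negative, n * g * f ≤ r * g * f.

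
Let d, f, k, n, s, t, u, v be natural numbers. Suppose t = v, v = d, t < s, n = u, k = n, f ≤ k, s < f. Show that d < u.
Since t = v and v = d, t = d. Since t < s, d < s. k = n and n = u, so k = u. f ≤ k, so f ≤ u. Since s < f, s < u. d < s, so d < u.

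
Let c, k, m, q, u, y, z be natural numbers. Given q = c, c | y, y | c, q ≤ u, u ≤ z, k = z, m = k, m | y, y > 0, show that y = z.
c | y and y | c, therefore c = y. q = c, so q = y. Since q ≤ u, y ≤ u. u ≤ z, so y ≤ z. m = k and m | y, hence k | y. Since y > 0, k ≤ y. k = z, so z ≤ y. Since y ≤ z, y = z.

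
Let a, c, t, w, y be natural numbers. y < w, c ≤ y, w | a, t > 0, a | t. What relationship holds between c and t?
c < t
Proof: c ≤ y and y < w, thus c < w. w | a and a | t, hence w | t. Since t > 0, w ≤ t. Since c < w, c < t.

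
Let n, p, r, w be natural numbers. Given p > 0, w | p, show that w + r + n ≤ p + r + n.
w | p and p > 0, hence w ≤ p. Then w + r ≤ p + r. Then w + r + n ≤ p + r + n.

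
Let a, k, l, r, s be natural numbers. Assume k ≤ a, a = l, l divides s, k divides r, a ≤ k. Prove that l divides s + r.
k ≤ a and a ≤ k, so k = a. k divides r, so a divides r. Since a = l, l divides r. Since l divides s, l divides s + r.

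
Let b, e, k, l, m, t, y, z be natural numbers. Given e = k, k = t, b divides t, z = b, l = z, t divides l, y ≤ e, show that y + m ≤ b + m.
l = z and z = b, so l = b. t divides l, so t divides b. b divides t, so t = b. e = k and k = t, thus e = t. y ≤ e, so y ≤ t. t = b, so y ≤ b. Then y + m ≤ b + m.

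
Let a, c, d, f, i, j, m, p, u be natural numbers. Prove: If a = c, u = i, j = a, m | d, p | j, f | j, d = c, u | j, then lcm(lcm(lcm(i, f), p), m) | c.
Because j = a and a = c, j = c. Since u = i and u | j, i | j. f | j, so lcm(i, f) | j. p | j, so lcm(lcm(i, f), p) | j. Since j = c, lcm(lcm(i, f), p) | c. From d = c and m | d, m | c. Since lcm(lcm(i, f), p) | c, lcm(lcm(lcm(i, f), p), m) | c.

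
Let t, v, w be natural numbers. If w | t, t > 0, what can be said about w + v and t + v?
w + v ≤ t + v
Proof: Because w | t and t > 0, w ≤ t. Then w + v ≤ t + v.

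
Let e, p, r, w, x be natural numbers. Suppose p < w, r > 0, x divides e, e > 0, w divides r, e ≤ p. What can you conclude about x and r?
x < r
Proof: Because x divides e and e > 0, x ≤ e. e ≤ p and p < w, so e < w. From w divides r and r > 0, w ≤ r. From e < w, e < r. x ≤ e, so x < r.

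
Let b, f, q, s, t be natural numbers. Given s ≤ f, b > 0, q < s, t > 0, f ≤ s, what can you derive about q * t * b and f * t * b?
q * t * b < f * t * b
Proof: s ≤ f and f ≤ s, so s = f. q < s, so q < f. From t > 0, by multiplying by a positive, q * t < f * t. Since b > 0, by multiplying by a positive, q * t * b < f * t * b.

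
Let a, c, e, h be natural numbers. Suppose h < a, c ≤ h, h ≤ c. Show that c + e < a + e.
h ≤ c and c ≤ h, thus h = c. Since h < a, c < a. Then c + e < a + e.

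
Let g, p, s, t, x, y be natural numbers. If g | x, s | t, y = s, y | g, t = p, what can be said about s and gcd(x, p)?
s | gcd(x, p)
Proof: Because y = s and y | g, s | g. Since g | x, s | x. Since t = p and s | t, s | p. s | x, so s | gcd(x, p).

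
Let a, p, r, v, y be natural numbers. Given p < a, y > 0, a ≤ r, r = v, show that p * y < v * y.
p < a and a ≤ r, thus p < r. Since r = v, p < v. y > 0, so p * y < v * y.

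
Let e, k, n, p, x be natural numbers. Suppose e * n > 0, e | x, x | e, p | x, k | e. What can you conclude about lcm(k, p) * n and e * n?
lcm(k, p) * n ≤ e * n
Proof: Since x | e and e | x, x = e. From p | x, p | e. From k | e, lcm(k, p) | e. Then lcm(k, p) * n | e * n. e * n > 0, so lcm(k, p) * n ≤ e * n.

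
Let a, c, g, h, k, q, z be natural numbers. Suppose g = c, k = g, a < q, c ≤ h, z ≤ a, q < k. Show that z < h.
k = g and g = c, so k = c. From a < q and q < k, a < k. Since k = c, a < c. Since c ≤ h, a < h. z ≤ a, so z < h.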